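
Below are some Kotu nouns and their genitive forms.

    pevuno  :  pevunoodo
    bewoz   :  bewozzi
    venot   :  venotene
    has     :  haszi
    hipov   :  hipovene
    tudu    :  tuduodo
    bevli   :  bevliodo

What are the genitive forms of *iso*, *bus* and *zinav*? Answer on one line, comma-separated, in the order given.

isoodo, buszi, zinavene

The alternation tracks the final sound of the stem — -zi when the stem ends in a sibilant (*bewoz*, *has*); -ene when the stem ends in a non-sibilant consonant (*venot*, *hipov*); -odo when the stem ends in a vowel (*pevuno*, *tudu*, *bevli*).
Since the final sound of *iso* is /o/ (a vowel), it takes -odo, giving *isoodo*.
Since the final sound of *bus* is /s/ (a sibilant), it takes -zi, giving *buszi*.
The final sound of *zinav* is /v/, which is a non-sibilant consonant, so the suffix is -ene, giving *zinavene*.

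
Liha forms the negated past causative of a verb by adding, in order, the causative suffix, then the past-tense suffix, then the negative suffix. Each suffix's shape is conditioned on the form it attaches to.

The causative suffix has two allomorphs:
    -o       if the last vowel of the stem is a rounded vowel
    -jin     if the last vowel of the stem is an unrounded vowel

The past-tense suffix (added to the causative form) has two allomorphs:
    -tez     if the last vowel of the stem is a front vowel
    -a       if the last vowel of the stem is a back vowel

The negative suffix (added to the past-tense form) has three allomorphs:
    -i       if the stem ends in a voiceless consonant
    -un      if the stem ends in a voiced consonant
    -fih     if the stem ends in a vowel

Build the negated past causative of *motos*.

motosoafih

The last vowel of *motos* is /o/, which is a rounded vowel, so the causative suffix is -o, giving *motoso*.
The causative form *motoso* — last vowel /o/ (a back vowel) → -a → *motosoa*.
The past-tense form *motosoa* — final sound /a/ (a vowel) → -fih → *motosoafih*.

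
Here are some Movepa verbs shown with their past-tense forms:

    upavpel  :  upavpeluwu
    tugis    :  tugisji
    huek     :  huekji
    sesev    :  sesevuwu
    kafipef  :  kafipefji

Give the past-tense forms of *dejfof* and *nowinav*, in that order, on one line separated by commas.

Looking at the final consonant of each stem: -ji when the stem ends in a voiceless consonant (*tugis*, *huek*, *kafipef*); -uwu when the stem ends in a voiced consonant (*upavpel*, *sesev*).
*dejfof* — final consonant /f/ (voiceless) → -ji → *dejfofji*.
*nowinav* — final consonant /v/ (voiced) → -uwu → *nowinavuwu*.

dejfofji, nowinavuwu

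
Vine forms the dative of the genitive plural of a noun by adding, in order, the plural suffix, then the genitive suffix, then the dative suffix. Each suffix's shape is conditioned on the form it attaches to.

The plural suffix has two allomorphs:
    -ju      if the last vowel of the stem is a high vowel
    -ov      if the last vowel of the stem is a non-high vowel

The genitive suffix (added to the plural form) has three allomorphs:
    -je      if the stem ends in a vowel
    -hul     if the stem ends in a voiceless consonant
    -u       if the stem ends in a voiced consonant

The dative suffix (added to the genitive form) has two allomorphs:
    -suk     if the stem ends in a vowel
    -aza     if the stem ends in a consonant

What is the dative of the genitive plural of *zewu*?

zewujujesuk

The last vowel of *zewu* is /u/, which is a high vowel, so the plural suffix is -ju, giving *zewuju*.
The plural form *zewuju*: final sound = /u/, a vowel → -je → *zewujuje*.
The genitive form *zewujuje* — final sound /e/ (a vowel) → -suk → *zewujujesuk*.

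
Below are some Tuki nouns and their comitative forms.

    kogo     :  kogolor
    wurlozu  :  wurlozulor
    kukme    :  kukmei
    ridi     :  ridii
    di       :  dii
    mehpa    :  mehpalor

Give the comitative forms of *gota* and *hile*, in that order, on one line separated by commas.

Looking at the last vowel of each stem: -i when the last vowel of the stem is a front vowel (*kukme*, *ridi*, *di*); -lor when the last vowel of the stem is a back vowel (*kogo*, *wurlozu*, *mehpa*).
*gota*: last vowel = /a/, a back vowel → -lor → *gotalor*.
*hile* — last vowel /e/ (a front vowel) → -i → *hilei*.

gotalor, hilei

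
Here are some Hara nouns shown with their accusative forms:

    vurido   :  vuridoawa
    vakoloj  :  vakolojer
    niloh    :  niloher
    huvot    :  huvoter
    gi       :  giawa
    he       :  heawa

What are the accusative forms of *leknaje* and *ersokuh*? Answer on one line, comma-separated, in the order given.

Looking at the final sound of each stem: -er when the stem ends in a consonant (*vakoloj*, *niloh*, *huvot*); -awa when the stem ends in a vowel (*vurido*, *gi*, *he*).
*leknaje* — final sound /e/ (a vowel) → -awa → *leknajeawa*.
The final sound of *ersokuh* is /h/, which is a consonant, so the suffix is -er, giving *ersokuher*.

leknajeawa, ersokuher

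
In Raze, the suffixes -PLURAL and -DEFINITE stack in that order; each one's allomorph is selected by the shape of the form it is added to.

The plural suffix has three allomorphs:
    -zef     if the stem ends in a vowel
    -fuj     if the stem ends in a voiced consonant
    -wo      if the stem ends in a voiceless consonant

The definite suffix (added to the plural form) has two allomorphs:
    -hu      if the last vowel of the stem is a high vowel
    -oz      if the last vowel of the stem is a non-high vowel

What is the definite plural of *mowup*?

mowupwooz

*mowup* — final sound /p/ (a voiceless consonant) → -wo → *mowupwo*.
The plural form *mowupwo*: last vowel = /o/, a non-high vowel → -oz → *mowupwooz*.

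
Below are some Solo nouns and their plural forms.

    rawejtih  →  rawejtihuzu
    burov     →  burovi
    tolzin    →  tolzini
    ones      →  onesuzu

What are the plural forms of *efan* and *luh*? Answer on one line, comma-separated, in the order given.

The suffix is conditioned by the final consonant: -uzu when the stem ends in a voiceless consonant (*rawejtih*, *ones*); -i when the stem ends in a voiced consonant (*burov*, *tolzin*).
Since the final consonant of *efan* is /n/ (voiced), it takes -i, giving *efani*.
*luh*: final consonant = /h/, voiceless → -uzu → *luhuzu*.

efani, luhuzu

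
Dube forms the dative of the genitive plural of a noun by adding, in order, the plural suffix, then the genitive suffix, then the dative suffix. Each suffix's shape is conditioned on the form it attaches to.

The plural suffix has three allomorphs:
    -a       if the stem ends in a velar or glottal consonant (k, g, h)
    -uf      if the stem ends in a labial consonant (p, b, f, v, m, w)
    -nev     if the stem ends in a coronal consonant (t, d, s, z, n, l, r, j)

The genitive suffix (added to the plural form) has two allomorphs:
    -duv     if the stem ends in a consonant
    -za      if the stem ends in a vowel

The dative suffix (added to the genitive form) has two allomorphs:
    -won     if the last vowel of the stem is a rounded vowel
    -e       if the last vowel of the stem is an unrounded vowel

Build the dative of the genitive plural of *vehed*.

vehednevduvwon

*vehed* — final consonant /d/ (coronal) → -nev → *vehednev*.
The plural form *vehednev* — final sound /v/ (a consonant) → -duv → *vehednevduv*.
The genitive form *vehednevduv*: last vowel = /u/, a rounded vowel → -won → *vehednevduvwon*.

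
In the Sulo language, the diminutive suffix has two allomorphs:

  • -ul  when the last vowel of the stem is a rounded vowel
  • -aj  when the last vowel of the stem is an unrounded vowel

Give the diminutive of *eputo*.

eputoul

*eputo* — last vowel /o/ (a rounded vowel) → -ul → *eputoul*.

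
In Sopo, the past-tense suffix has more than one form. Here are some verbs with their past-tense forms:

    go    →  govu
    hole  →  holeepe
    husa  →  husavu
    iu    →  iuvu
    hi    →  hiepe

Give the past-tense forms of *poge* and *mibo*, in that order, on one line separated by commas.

The suffix is conditioned by the last vowel: -epe when the last vowel of the stem is a front vowel (*hole*, *hi*); -vu when the last vowel of the stem is a back vowel (*go*, *husa*, *iu*).
*poge*: last vowel = /e/, a front vowel → -epe → *pogeepe*.
*mibo* — last vowel /o/ (a back vowel) → -vu → *mibovu*.

pogeepe, mibovu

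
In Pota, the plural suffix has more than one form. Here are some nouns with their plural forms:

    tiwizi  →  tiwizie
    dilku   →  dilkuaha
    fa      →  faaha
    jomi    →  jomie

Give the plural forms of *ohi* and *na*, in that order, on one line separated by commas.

ohie, naaha

The alternation tracks the last vowel of the stem — -e when the last vowel of the stem is a front vowel (*tiwizi*, *jomi*); -aha when the last vowel of the stem is a back vowel (*dilku*, *fa*).
*ohi*: last vowel = /i/, a front vowel → -e → *ohie*.
The last vowel of *na* is /a/, which is a back vowel, so the suffix is -aha, giving *naaha*.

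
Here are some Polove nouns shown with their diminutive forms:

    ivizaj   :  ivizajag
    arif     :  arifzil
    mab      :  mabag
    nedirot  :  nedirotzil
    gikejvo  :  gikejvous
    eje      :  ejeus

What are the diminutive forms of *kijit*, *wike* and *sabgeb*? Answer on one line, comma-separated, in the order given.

kijitzil, wikeus, sabgebag

The suffix is conditioned by the final sound: -zil when the stem ends in a voiceless consonant (*arif*, *nedirot*); -ag when the stem ends in a voiced consonant (*ivizaj*, *mab*); -us when the stem ends in a vowel (*gikejvo*, *eje*).
Since the final sound of *kijit* is /t/ (a voiceless consonant), it takes -zil, giving *kijitzil*.
*wike* — final sound /e/ (a vowel) → -us → *wikeus*.
The final sound of *sabgeb* is /b/, which is a voiced consonant, so the suffix is -ag, giving *sabgebag*.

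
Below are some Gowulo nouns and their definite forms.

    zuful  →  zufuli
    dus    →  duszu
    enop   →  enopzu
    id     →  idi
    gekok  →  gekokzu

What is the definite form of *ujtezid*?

The suffix is conditioned by the final consonant: -zu when the stem ends in a voiceless consonant (*dus*, *enop*, *gekok*); -i when the stem ends in a voiced consonant (*zuful*, *id*).
*ujtezid*: final consonant = /d/, voiced → -i → *ujtezidi*.

ujtezidi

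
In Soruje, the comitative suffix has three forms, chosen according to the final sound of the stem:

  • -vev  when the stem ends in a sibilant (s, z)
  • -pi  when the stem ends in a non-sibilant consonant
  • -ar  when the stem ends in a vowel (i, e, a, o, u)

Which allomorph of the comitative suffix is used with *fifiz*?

Since the final sound of *fifiz* is /z/ (a sibilant), it takes -vev.

-vev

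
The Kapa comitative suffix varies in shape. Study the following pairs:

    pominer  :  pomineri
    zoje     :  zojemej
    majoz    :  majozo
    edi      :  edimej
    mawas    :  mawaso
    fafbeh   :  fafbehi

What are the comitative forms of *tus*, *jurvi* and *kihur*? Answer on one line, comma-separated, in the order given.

Looking at the final sound of each stem: -o when the stem ends in a sibilant (*majoz*, *mawas*); -i when the stem ends in a non-sibilant consonant (*pominer*, *fafbeh*); -mej when the stem ends in a vowel (*zoje*, *edi*).
Since the final sound of *tus* is /s/ (a sibilant), it takes -o, giving *tuso*.
*jurvi* — final sound /i/ (a vowel) → -mej → *jurvimej*.
Since the final sound of *kihur* is /r/ (a non-sibilant consonant), it takes -i, giving *kihuri*.

tuso, jurvimej, kihuri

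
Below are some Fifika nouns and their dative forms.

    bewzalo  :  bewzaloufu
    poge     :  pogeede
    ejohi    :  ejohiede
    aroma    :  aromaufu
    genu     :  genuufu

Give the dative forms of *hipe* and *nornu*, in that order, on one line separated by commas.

The alternation tracks the last vowel of the stem — -ede when the last vowel of the stem is a front vowel (*poge*, *ejohi*); -ufu when the last vowel of the stem is a back vowel (*bewzalo*, *aroma*, *genu*).
The last vowel of *hipe* is /e/, which is a front vowel, so the suffix is -ede, giving *hipeede*.
*nornu* — last vowel /u/ (a back vowel) → -ufu → *nornuufu*.

hipeede, nornuufu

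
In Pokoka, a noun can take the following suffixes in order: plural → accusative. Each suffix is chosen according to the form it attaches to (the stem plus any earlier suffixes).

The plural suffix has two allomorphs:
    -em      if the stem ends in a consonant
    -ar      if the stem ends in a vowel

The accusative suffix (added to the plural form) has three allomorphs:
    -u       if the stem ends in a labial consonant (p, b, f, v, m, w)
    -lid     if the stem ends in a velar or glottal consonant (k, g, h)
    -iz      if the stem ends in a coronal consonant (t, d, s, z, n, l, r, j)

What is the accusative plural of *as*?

*as* — final sound /s/ (a consonant) → -em → *asem*.
Since the final consonant of the plural form *asem* is /m/ (labial), it takes -u, giving *asemu*.

asemu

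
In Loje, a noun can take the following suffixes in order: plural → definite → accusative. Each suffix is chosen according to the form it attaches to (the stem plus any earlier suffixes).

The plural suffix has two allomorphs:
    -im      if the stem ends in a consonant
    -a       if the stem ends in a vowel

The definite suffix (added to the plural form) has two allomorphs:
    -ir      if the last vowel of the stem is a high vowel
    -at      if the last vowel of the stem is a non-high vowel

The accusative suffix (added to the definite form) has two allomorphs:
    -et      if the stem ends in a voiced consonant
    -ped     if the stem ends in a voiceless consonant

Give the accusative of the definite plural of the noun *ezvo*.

*ezvo*: final sound = /o/, a vowel → -a → *ezvoa*.
The plural form *ezvoa*: last vowel = /a/, a non-high vowel → -at → *ezvoaat*.
The final consonant of the definite form *ezvoaat* is /t/, which is voiceless, so the accusative suffix is -ped, giving *ezvoaatped*.

ezvoaatped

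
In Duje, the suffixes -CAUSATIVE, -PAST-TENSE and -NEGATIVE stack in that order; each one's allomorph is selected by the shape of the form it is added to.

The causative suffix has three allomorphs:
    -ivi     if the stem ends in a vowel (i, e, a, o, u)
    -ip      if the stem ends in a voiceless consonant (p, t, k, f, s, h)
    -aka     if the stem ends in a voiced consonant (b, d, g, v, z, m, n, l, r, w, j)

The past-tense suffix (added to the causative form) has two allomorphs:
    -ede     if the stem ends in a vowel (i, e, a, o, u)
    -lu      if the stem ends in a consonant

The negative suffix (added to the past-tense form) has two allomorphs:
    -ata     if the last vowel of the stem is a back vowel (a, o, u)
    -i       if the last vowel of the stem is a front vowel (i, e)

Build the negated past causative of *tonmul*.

*tonmul*: final sound = /l/, a voiced consonant → -aka → *tonmulaka*.
The causative form *tonmulaka* — final sound /a/ (a vowel) → -ede → *tonmulakaede*.
The last vowel of the past-tense form *tonmulakaede* is /e/, which is a front vowel, so the negative suffix is -i, giving *tonmulakaedei*.

tonmulakaedei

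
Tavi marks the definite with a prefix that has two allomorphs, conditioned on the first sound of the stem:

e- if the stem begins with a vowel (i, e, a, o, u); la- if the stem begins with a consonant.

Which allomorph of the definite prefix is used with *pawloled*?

The first sound of *pawloled* is /p/, which is a consonant, so the prefix is la-.

la-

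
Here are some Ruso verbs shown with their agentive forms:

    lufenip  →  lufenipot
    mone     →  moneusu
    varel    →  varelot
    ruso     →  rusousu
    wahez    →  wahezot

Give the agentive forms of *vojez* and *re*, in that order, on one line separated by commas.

vojezot, reusu

The alternation tracks the final sound of the stem — -ot when the stem ends in a consonant (*lufenip*, *varel*, *wahez*); -usu when the stem ends in a vowel (*mone*, *ruso*).
*vojez*: final sound = /z/, a consonant → -ot → *vojezot*.
*re* — final sound /e/ (a vowel) → -usu → *reusu*.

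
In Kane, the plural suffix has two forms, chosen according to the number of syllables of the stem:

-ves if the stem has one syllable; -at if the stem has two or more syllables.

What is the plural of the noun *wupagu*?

With 3 syllables, *wupagu* takes -at → *wupaguat*.

wupaguat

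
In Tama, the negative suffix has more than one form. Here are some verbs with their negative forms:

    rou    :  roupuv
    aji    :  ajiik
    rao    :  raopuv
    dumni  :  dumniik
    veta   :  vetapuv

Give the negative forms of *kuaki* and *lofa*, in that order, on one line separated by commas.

kuakiik, lofapuv

The alternation tracks the last vowel of the stem — -ik when the last vowel of the stem is a front vowel (*aji*, *dumni*); -puv when the last vowel of the stem is a back vowel (*rou*, *rao*, *veta*).
The last vowel of *kuaki* is /i/, which is a front vowel, so the suffix is -ik, giving *kuakiik*.
Since the last vowel of *lofa* is /a/ (a back vowel), it takes -puv, giving *lofapuv*.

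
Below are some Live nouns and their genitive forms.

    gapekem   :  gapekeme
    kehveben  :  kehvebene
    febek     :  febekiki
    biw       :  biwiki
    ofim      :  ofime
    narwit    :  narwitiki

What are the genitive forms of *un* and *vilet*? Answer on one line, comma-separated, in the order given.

The alternation tracks the final consonant of the stem — -e when the stem ends in a nasal (*gapekem*, *kehveben*, *ofim*); -iki when the stem ends in a non-nasal consonant (*febek*, *biw*, *narwit*).
Since the final consonant of *un* is /n/ (a nasal), it takes -e, giving *une*.
*vilet* — final consonant /t/ (non-nasal) → -iki → *viletiki*.

une, viletiki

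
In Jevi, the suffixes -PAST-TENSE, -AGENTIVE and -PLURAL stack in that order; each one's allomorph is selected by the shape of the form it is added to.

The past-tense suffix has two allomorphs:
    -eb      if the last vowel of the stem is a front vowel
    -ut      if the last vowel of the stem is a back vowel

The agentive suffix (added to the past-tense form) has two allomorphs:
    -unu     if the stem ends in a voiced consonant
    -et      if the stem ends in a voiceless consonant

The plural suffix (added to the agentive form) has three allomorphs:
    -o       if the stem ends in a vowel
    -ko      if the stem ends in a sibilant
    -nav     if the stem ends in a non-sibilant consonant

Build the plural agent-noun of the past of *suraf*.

Since the last vowel of *suraf* is /a/ (a back vowel), it takes -ut, giving *surafut*.
The past-tense form *surafut* — final consonant /t/ (voiceless) → -et → *surafutet*.
The agentive form *surafutet*: final sound = /t/, a non-sibilant consonant → -nav → *surafutetnav*.

surafutetnav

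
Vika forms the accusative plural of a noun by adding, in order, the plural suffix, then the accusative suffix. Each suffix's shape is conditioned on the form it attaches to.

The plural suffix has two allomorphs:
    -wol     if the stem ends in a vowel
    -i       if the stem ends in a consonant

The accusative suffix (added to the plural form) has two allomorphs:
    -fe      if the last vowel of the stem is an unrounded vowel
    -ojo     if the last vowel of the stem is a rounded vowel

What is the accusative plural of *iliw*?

iliwife

*iliw* — final sound /w/ (a consonant) → -i → *iliwi*.
Since the last vowel of the plural form *iliwi* is /i/ (an unrounded vowel), it takes -fe, giving *iliwife*.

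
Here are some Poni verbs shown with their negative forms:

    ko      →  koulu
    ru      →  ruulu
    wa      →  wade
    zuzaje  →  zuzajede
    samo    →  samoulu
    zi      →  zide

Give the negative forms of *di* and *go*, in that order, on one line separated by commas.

dide, goulu

The suffix is conditioned by the last vowel: -ulu when the last vowel of the stem is a rounded vowel (*ko*, *ru*, *samo*); -de when the last vowel of the stem is an unrounded vowel (*wa*, *zuzaje*, *zi*).
Since the last vowel of *di* is /i/ (an unrounded vowel), it takes -de, giving *dide*.
Since the last vowel of *go* is /o/ (a rounded vowel), it takes -ulu, giving *goulu*.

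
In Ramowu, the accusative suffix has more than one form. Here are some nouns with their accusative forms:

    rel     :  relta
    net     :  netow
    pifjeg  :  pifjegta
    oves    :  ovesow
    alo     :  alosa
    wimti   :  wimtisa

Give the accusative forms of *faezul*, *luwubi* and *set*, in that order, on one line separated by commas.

The pattern is voicing of the final sound: -ow when the stem ends in a voiceless consonant (*net*, *oves*); -ta when the stem ends in a voiced consonant (*rel*, *pifjeg*); -sa when the stem ends in a vowel (*alo*, *wimti*).
*faezul* — final sound /l/ (a voiced consonant) → -ta → *faezulta*.
Since the final sound of *luwubi* is /i/ (a vowel), it takes -sa, giving *luwubisa*.
Since the final sound of *set* is /t/ (a voiceless consonant), it takes -ow, giving *setow*.

faezulta, luwubisa, setow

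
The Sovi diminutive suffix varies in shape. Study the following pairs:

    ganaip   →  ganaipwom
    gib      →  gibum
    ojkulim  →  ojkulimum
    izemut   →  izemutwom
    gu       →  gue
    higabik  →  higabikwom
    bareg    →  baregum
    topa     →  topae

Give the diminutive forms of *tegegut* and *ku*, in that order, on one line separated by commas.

tegegutwom, kue

Looking at the final sound of each stem: -wom when the stem ends in a voiceless consonant (*ganaip*, *izemut*, *higabik*); -um when the stem ends in a voiced consonant (*gib*, *ojkulim*, *bareg*); -e when the stem ends in a vowel (*gu*, *topa*).
*tegegut* — final sound /t/ (a voiceless consonant) → -wom → *tegegutwom*.
Since the final sound of *ku* is /u/ (a vowel), it takes -e, giving *kue*.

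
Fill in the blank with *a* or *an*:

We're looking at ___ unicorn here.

a

The indefinite article is chosen by the initial *sound* of the following word, not its spelling.
*unicorn* begins with the sound /juː/ (u pronounced /juː/) — a consonant sound.
So the article is *a*: We're looking at a unicorn here.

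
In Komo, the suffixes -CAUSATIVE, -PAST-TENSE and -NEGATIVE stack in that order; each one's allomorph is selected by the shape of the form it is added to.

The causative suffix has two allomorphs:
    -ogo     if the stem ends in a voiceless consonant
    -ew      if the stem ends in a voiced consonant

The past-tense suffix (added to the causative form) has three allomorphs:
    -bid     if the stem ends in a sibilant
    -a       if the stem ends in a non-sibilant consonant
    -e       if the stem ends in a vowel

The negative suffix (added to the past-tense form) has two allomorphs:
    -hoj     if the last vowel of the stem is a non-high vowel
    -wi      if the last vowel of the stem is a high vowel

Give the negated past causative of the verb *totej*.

Since the final consonant of *totej* is /j/ (voiced), it takes -ew, giving *totejew*.
The causative form *totejew* — final sound /w/ (a non-sibilant consonant) → -a → *totejewa*.
Since the last vowel of the past-tense form *totejewa* is /a/ (a non-high vowel), it takes -hoj, giving *totejewahoj*.

totejewahoj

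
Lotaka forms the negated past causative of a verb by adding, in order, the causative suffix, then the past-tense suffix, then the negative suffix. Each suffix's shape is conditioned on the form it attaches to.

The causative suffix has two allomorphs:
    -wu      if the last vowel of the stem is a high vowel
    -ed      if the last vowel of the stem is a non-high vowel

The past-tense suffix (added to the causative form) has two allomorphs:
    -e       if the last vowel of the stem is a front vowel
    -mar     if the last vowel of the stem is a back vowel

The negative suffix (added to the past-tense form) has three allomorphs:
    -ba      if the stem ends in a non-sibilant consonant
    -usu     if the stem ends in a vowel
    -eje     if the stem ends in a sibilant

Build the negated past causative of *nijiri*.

nijiriwumarba

Since the last vowel of *nijiri* is /i/ (a high vowel), it takes -wu, giving *nijiriwu*.
The causative form *nijiriwu* — last vowel /u/ (a back vowel) → -mar → *nijiriwumar*.
Since the final sound of the past-tense form *nijiriwumar* is /r/ (a non-sibilant consonant), it takes -ba, giving *nijiriwumarba*.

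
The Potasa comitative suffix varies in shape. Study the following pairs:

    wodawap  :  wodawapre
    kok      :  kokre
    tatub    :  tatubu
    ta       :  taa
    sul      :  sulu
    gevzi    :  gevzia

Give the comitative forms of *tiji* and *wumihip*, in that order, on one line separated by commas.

tijia, wumihipre

Looking at the final sound of each stem: -re when the stem ends in a voiceless consonant (*wodawap*, *kok*); -u when the stem ends in a voiced consonant (*tatub*, *sul*); -a when the stem ends in a vowel (*ta*, *gevzi*).
*tiji*: final sound = /i/, a vowel → -a → *tijia*.
The final sound of *wumihip* is /p/, which is a voiceless consonant, so the suffix is -re, giving *wumihipre*.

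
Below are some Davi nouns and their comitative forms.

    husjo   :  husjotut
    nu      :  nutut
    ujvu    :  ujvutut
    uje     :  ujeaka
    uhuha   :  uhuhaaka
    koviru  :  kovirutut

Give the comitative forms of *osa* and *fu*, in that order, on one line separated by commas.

osaaka, futut

The alternation tracks the last vowel of the stem — -tut when the last vowel of the stem is a rounded vowel (*husjo*, *nu*, *ujvu*, *koviru*); -aka when the last vowel of the stem is an unrounded vowel (*uje*, *uhuha*).
*osa* — last vowel /a/ (an unrounded vowel) → -aka → *osaaka*.
*fu* — last vowel /u/ (a rounded vowel) → -tut → *futut*.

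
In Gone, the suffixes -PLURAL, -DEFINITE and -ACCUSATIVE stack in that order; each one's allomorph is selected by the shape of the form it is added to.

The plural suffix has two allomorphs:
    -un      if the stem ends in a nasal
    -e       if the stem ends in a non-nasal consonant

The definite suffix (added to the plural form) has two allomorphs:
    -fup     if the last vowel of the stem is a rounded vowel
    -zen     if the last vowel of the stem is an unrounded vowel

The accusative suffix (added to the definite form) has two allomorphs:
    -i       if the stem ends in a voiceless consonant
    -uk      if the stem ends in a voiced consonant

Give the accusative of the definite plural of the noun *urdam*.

urdamunfupi

*urdam* — final consonant /m/ (a nasal) → -un → *urdamun*.
Since the last vowel of the plural form *urdamun* is /u/ (a rounded vowel), it takes -fup, giving *urdamunfup*.
The final consonant of the definite form *urdamunfup* is /p/, which is voiceless, so the accusative suffix is -i, giving *urdamunfupi*.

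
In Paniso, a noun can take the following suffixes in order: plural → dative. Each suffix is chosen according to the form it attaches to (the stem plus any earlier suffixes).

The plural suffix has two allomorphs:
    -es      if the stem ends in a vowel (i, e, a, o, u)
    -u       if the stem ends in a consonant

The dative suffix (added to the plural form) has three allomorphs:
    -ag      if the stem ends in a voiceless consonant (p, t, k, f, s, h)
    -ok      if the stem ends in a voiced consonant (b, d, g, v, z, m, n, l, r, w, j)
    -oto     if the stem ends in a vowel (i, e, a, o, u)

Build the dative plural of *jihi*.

Since the final sound of *jihi* is /i/ (a vowel), it takes -es, giving *jihies*.
The plural form *jihies* — final sound /s/ (a voiceless consonant) → -ag → *jihiesag*.

jihiesag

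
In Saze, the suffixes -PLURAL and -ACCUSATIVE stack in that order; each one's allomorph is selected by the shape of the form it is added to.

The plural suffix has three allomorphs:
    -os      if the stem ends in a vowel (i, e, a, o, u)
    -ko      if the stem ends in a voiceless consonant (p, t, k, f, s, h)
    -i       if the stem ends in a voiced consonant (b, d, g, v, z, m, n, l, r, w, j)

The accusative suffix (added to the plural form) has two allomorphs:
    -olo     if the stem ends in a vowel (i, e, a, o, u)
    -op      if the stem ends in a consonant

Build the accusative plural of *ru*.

ruosop

Since the final sound of *ru* is /u/ (a vowel), it takes -os, giving *ruos*.
The plural form *ruos*: final sound = /s/, a consonant → -op → *ruosop*.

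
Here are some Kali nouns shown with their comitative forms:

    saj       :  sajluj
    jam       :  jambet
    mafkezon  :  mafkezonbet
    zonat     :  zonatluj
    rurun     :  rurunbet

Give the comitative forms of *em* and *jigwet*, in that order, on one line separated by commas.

The pattern is nasality of the final consonant: -bet when the stem ends in a nasal (*jam*, *mafkezon*, *rurun*); -luj when the stem ends in a non-nasal consonant (*saj*, *zonat*).
Since the final consonant of *em* is /m/ (a nasal), it takes -bet, giving *embet*.
*jigwet* — final consonant /t/ (non-nasal) → -luj → *jigwetluj*.

embet, jigwetluj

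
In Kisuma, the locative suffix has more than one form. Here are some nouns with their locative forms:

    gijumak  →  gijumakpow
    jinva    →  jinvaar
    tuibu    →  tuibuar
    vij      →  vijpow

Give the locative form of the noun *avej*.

avejpow

The suffix is conditioned by the final sound: -pow when the stem ends in a consonant (*gijumak*, *vij*); -ar when the stem ends in a vowel (*jinva*, *tuibu*).
*avej* — final sound /j/ (a consonant) → -pow → *avejpow*.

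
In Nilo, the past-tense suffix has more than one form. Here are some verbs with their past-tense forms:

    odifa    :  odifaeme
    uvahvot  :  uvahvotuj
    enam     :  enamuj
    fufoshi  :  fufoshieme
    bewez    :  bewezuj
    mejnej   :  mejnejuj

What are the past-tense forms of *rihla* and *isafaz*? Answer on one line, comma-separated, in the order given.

rihlaeme, isafazuj

The alternation tracks the final sound of the stem — -uj when the stem ends in a consonant (*uvahvot*, *enam*, *bewez*, *mejnej*); -eme when the stem ends in a vowel (*odifa*, *fufoshi*).
*rihla* — final sound /a/ (a vowel) → -eme → *rihlaeme*.
*isafaz* — final sound /z/ (a consonant) → -uj → *isafazuj*.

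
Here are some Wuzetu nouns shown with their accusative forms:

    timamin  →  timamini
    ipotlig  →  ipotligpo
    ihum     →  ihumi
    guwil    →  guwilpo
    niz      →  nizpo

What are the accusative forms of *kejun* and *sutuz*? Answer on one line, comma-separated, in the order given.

Looking at the final consonant of each stem: -i when the stem ends in a nasal (*timamin*, *ihum*); -po when the stem ends in a non-nasal consonant (*ipotlig*, *guwil*, *niz*).
The final consonant of *kejun* is /n/, which is a nasal, so the suffix is -i, giving *kejuni*.
*sutuz* — final consonant /z/ (non-nasal) → -po → *sutuzpo*.

kejuni, sutuzpo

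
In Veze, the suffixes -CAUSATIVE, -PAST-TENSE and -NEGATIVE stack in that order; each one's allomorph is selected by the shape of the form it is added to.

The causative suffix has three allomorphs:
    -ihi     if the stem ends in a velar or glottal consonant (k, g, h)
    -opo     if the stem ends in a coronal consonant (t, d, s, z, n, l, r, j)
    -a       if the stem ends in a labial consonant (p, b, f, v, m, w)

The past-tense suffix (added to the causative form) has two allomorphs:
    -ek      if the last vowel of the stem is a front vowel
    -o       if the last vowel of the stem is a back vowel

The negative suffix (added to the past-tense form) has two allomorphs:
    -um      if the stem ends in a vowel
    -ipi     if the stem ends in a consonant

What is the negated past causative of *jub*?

Since the final consonant of *jub* is /b/ (labial), it takes -a, giving *juba*.
The causative form *juba* — last vowel /a/ (a back vowel) → -o → *jubao*.
The past-tense form *jubao*: final sound = /o/, a vowel → -um → *jubaoum*.

jubaoum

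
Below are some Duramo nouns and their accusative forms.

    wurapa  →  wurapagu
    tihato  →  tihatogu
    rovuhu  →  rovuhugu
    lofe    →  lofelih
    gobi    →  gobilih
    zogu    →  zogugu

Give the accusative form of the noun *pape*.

papelih

Looking at the last vowel of each stem: -lih when the last vowel of the stem is a front vowel (*lofe*, *gobi*); -gu when the last vowel of the stem is a back vowel (*wurapa*, *tihato*, *rovuhu*, *zogu*).
Since the last vowel of *pape* is /e/ (a front vowel), it takes -lih, giving *papelih*.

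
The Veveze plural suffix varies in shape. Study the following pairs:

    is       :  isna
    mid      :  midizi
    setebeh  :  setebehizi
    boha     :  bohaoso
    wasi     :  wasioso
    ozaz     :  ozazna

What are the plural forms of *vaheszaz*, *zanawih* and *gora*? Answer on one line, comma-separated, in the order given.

vaheszazna, zanawihizi, goraoso

The alternation tracks the final sound of the stem — -na when the stem ends in a sibilant (*is*, *ozaz*); -izi when the stem ends in a non-sibilant consonant (*mid*, *setebeh*); -oso when the stem ends in a vowel (*boha*, *wasi*).
*vaheszaz*: final sound = /z/, a sibilant → -na → *vaheszazna*.
Since the final sound of *zanawih* is /h/ (a non-sibilant consonant), it takes -izi, giving *zanawihizi*.
*gora* — final sound /a/ (a vowel) → -oso → *goraoso*.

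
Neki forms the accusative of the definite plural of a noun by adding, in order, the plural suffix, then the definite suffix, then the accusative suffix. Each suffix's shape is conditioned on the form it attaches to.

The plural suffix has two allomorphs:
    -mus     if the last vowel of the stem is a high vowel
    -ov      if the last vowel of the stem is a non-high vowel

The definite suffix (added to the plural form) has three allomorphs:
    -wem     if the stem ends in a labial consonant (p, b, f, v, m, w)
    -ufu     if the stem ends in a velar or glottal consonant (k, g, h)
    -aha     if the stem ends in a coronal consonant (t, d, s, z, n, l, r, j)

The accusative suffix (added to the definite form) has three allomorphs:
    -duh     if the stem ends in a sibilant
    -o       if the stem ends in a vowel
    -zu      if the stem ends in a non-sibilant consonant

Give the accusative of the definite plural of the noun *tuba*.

tubaovwemzu

*tuba*: last vowel = /a/, a non-high vowel → -ov → *tubaov*.
The plural form *tubaov*: final consonant = /v/, labial → -wem → *tubaovwem*.
The definite form *tubaovwem* — final sound /m/ (a non-sibilant consonant) → -zu → *tubaovwemzu*.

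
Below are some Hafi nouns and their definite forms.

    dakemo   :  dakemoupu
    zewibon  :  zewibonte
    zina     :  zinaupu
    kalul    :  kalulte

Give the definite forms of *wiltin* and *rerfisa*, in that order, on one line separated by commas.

wiltinte, rerfisaupu

The alternation tracks the final sound of the stem — -te when the stem ends in a consonant (*zewibon*, *kalul*); -upu when the stem ends in a vowel (*dakemo*, *zina*).
*wiltin* — final sound /n/ (a consonant) → -te → *wiltinte*.
The final sound of *rerfisa* is /a/, which is a vowel, so the suffix is -upu, giving *rerfisaupu*.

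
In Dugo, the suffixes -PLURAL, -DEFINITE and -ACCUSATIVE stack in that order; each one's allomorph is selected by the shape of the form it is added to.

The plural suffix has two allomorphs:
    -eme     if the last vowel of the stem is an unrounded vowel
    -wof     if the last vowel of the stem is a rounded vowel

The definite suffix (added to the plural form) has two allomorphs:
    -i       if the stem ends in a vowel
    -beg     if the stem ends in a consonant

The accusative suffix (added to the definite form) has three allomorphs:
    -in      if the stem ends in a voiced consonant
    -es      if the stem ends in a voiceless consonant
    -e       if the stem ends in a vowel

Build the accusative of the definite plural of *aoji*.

aojiemeie

*aoji* — last vowel /i/ (an unrounded vowel) → -eme → *aojieme*.
The plural form *aojieme*: final sound = /e/, a vowel → -i → *aojiemei*.
The definite form *aojiemei*: final sound = /i/, a vowel → -e → *aojiemeie*.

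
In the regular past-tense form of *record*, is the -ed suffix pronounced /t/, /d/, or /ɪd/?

The stem *record* ends in /t/ or /d/.
The -ed suffix is realized as /ɪd/ after /t, d/; as /t/ after other voiceless consonants; and as /d/ after other voiced sounds.
So -ed on *record* is pronounced /ɪd/.

/ɪd/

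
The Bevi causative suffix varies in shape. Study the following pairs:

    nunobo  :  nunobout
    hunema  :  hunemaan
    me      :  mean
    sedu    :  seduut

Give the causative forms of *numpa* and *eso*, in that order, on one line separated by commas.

numpaan, esout

The pattern is rounding harmony: -ut when the last vowel of the stem is a rounded vowel (*nunobo*, *sedu*); -an when the last vowel of the stem is an unrounded vowel (*hunema*, *me*).
*numpa*: last vowel = /a/, an unrounded vowel → -an → *numpaan*.
*eso*: last vowel = /o/, a rounded vowel → -ut → *esout*.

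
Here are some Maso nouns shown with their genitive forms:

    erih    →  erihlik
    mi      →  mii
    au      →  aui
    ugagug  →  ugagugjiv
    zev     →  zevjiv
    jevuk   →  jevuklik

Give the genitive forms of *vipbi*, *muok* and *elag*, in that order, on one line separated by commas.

vipbii, muoklik, elagjiv

The alternation tracks the final sound of the stem — -lik when the stem ends in a voiceless consonant (*erih*, *jevuk*); -jiv when the stem ends in a voiced consonant (*ugagug*, *zev*); -i when the stem ends in a vowel (*mi*, *au*).
*vipbi* — final sound /i/ (a vowel) → -i → *vipbii*.
*muok*: final sound = /k/, a voiceless consonant → -lik → *muoklik*.
*elag*: final sound = /g/, a voiced consonant → -jiv → *elagjiv*.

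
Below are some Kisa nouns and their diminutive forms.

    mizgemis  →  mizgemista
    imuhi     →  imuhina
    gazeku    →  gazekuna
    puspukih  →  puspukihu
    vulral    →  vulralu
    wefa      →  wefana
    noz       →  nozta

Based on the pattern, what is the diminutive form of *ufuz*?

The suffix is conditioned by the final sound: -ta when the stem ends in a sibilant (*mizgemis*, *noz*); -u when the stem ends in a non-sibilant consonant (*puspukih*, *vulral*); -na when the stem ends in a vowel (*imuhi*, *gazeku*, *wefa*).
Since the final sound of *ufuz* is /z/ (a sibilant), it takes -ta, giving *ufuzta*.

ufuzta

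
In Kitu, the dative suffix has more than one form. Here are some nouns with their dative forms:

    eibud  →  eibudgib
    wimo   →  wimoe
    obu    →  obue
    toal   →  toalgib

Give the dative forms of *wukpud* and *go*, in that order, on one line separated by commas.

wukpudgib, goe

The suffix is conditioned by the final sound: -gib when the stem ends in a consonant (*eibud*, *toal*); -e when the stem ends in a vowel (*wimo*, *obu*).
*wukpud* — final sound /d/ (a consonant) → -gib → *wukpudgib*.
Since the final sound of *go* is /o/ (a vowel), it takes -e, giving *goe*.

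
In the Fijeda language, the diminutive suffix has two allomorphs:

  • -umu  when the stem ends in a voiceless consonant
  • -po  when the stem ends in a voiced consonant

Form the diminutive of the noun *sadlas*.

sadlasumu

*sadlas*: final consonant = /s/, voiceless → -umu → *sadlasumu*.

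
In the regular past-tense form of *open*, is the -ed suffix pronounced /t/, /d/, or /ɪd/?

The stem *open* ends in a voiced sound other than /d/.
The -ed suffix is realized as /ɪd/ after /t, d/; as /t/ after other voiceless consonants; and as /d/ after other voiced sounds.
So -ed on *open* is pronounced /d/.

/d/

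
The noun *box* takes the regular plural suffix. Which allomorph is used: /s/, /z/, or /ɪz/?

The stem *box* ends in a sibilant (/s, z, ʃ, ʒ, tʃ, dʒ/).
The plural suffix surfaces as /ɪz/ after sibilants, /s/ after other voiceless consonants, and /z/ after other voiced sounds.
So the plural -s on *box* is pronounced /ɪz/.

/ɪz/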